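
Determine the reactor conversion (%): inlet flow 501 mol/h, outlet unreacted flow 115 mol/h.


X = (F_in - F_out) / F_in * 100
Moles reacted = 501 - 115 = 386
X = 386 / 501 * 100
= 0.7705 * 100
= 77.05 %

77.05 %


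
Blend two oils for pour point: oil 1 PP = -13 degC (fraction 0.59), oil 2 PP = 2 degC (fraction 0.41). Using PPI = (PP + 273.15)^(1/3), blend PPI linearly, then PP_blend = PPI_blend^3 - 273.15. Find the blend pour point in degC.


PPI_1 = (-13 + 273.15)^(1/3) = 6.383731
PPI_2 = (2 + 273.15)^(1/3) = 6.504139
PPI_blend = 0.59 * 6.383731 + 0.41 * 6.504139 = 6.433098
PP_blend = 6.433098^3 - 273.15 = 266.2322 - 273.15 = -6.92

-6.92 degC


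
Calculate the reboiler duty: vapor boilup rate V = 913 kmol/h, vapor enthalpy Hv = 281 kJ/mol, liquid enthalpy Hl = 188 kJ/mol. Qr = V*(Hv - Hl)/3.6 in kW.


Qr = 913 * (281 - 188) / 3.6 = 913 * 93 / 3.6 = 23590

23590 kW


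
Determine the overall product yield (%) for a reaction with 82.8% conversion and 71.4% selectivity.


Overall yield = conversion (%) * selectivity (%) / 100
Conversion = 82.8%, Selectivity = 71.4%
Y = 82.8 * 71.4 / 100
= 59.1192 %

59.1192 %


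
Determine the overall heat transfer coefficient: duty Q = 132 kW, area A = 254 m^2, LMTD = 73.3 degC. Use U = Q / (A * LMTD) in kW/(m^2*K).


From Q = U*A*LMTD, U = Q / (A * LMTD)
U = 132 / (254 * 73.3) = 132 / 18618.2 = 0.007090

0.007090 kW/(m^2*K)


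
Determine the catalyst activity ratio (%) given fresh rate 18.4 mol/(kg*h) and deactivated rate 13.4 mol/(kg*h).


Activity (%) = (rate_used / rate_fresh) * 100
rate_used = 13.4, rate_fresh = 18.4
= (13.4 / 18.4) * 100
= 0.7283 * 100 = 72.83

72.83 %


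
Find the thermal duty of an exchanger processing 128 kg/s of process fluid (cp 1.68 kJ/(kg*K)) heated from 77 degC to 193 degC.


Q = m_dot * cp * delta_T
delta_T = 193 - 77 = 116 K
Q = 128 * 1.68 * 116
= 215.04 * 116
= 24944.64 kW

24944.64 kW


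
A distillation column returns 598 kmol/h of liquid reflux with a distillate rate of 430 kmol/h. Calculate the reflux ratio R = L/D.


Reflux ratio definition: R = L / D (liquid returned / distillate withdrawn)
L = 598 kmol/h, D = 430 kmol/h
R = 598 / 430 = 1.391

1.391


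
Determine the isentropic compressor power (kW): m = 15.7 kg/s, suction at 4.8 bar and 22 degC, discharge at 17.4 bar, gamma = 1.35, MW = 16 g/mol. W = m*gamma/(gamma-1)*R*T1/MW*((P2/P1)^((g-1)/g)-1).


Isentropic work: W = m*(gamma/(gamma-1))*(R*T1/MW)*((P2/P1)^((gamma-1)/gamma) - 1)
T1 = 22 + 273.15 = 295.15 K
Pressure ratio = 17.4 / 4.8 = 3.625
Exponent = (1.35 - 1)/1.35 = 0.259259
(P2/P1)^exp - 1 = 3.625^0.259259 - 1 = 0.396386
W = 15.7 * 1.35 / 0.35 * 8.314 * 295.15 / 16 * 0.396386 = 3681

3681 kW


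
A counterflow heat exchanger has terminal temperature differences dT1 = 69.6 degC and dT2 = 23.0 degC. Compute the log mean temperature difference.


LMTD = (dT1 - dT2) / ln(dT1/dT2)
= (69.6 - 23.0) / ln(69.6 / 23.0) = 46.6 / 1.10727 = 42.09

42.09 degC


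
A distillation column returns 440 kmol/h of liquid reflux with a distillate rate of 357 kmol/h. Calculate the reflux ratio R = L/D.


Reflux ratio definition: R = L / D (liquid returned / distillate withdrawn)
L = 440 kmol/h, D = 357 kmol/h
R = 440 / 357 = 1.232

1.232


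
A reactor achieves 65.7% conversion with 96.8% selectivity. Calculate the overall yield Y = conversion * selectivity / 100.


Overall yield = conversion (%) * selectivity (%) / 100
Conversion = 65.7%, Selectivity = 96.8%
Y = 65.7 * 96.8 / 100
= 63.5976 %

63.5976 %


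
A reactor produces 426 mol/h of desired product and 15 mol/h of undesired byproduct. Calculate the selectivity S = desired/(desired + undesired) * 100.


Selectivity = desired / (desired + undesired) * 100
Total products = 426 + 15 = 441 mol/h
S = 426 / 441 * 100
= 0.9660 * 100
= 96.60 %

96.60 %


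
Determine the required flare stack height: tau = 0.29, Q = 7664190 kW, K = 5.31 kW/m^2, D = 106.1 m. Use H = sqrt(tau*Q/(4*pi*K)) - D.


tau*Q/(4*pi*K) = 0.29 * 7664190 / (4 * pi * 5.31) = 33308.9
sqrt(33308.9) = 182.507
H = 182.507 - 106.1 = 76.41

76.41 m


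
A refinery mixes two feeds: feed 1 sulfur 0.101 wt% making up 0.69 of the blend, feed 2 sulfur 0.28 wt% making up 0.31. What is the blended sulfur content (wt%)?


Linear sulfur blending: S_blend = x1*S1 + x2*S2
Contribution 1: 0.69 * 0.101 = 0.06969 wt%
Contribution 2: 0.31 * 0.28 = 0.0868 wt%
S_blend = 0.06969 + 0.0868 = 0.15649

0.15649 wt%


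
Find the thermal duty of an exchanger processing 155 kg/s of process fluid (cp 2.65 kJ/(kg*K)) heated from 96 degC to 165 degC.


Q = m_dot * cp * delta_T
delta_T = 165 - 96 = 69 K
Q = 155 * 2.65 * 69
= 410.75 * 69
= 28341.75 kW

28341.75 kW


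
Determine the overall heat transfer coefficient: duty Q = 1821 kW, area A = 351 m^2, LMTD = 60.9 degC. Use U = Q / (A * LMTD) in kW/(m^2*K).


From Q = U*A*LMTD, U = Q / (A * LMTD)
U = 1821 / (351 * 60.9) = 1821 / 21375.9 = 0.08519

0.08519 kW/(m^2*K)


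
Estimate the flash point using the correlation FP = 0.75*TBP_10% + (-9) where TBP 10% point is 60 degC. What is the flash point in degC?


FP = 0.75 * 60 + (-9) = 36

36 degC


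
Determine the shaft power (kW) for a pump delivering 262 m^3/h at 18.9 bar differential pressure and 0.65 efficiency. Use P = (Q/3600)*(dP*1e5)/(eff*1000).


Q = 262 / 3600 = 0.0727778 m^3/s
P = 0.0727778 * (18.9 * 1e5) / 0.65 / 1000 = 211.6

211.6 kW


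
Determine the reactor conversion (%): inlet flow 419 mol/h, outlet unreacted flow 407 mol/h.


X = (F_in - F_out) / F_in * 100
Moles reacted = 419 - 407 = 12
X = 12 / 419 * 100
= 0.02864 * 100
= 2.864 %

2.864 %


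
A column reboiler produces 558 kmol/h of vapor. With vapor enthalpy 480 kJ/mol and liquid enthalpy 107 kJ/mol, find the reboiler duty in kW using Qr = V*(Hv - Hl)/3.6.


Qr = 558 * (480 - 107) / 3.6 = 558 * 373 / 3.6 = 57820

57820 kW


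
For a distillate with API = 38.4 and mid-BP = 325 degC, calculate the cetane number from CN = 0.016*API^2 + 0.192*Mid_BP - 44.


CN = 0.016 * 38.4^2 + 0.192 * 325 - 44
CN = 23.59296 + 62.4 - 44 = 41.99296

41.99296


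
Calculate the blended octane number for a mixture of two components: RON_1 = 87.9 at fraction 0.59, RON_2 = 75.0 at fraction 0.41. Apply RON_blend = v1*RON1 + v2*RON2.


Linear blending: RON_blend = sum(vi * RONi)
Contribution 1: 0.59 * 87.9 = 51.861
Contribution 2: 0.41 * 75.0 = 30.75
RON_blend = 51.861 + 30.75 = 82.611

82.611


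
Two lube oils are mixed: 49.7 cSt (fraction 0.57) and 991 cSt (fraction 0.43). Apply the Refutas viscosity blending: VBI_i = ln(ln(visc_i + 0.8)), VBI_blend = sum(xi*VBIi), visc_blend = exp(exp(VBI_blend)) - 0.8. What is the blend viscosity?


Refutas method: VBN_i = 14.534*ln(ln(visc_i + 0.8)) + 10.975, blended linearly by mass fraction; since VBN is linear in VBI_i = ln(ln(visc_i + 0.8)) and the fractions sum to 1, blend VBI directly: visc = exp(exp(VBI_blend)) - 0.8
VBI_1 = ln(ln(49.7 + 0.8)) = 1.36659
VBI_2 = ln(ln(991 + 0.8)) = 1.93145
VBI_blend = 0.57 * 1.36659 + 0.43 * 1.93145 = 1.60948
visc_blend = exp(exp(1.60948)) - 0.8 = 147.6

147.6 cSt


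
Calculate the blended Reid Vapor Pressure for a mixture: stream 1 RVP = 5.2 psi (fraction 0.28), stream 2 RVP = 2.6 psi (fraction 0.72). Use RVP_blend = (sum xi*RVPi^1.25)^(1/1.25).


Chevron index: RVP_blend = (sum xi*RVPi^1.25)^(1/1.25)
RVP^1.25 terms: 0.28 * 5.2^1.25 + 0.72 * 2.6^1.25 = 4.57579
RVP_blend = 4.57579^(1/1.25) = 3.376

3.376 psi


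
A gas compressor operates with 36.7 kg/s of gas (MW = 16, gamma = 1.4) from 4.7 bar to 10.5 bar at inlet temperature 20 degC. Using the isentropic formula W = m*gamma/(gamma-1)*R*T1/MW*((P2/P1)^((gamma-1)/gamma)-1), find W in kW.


Isentropic work: W = m*(gamma/(gamma-1))*(R*T1/MW)*((P2/P1)^((gamma-1)/gamma) - 1)
T1 = 20 + 273.15 = 293.15 K
Pressure ratio = 10.5 / 4.7 = 2.23404
Exponent = (1.4 - 1)/1.4 = 0.285714
(P2/P1)^exp - 1 = 2.23404^0.285714 - 1 = 0.258172
W = 36.7 * 1.4 / 0.4 * 8.314 * 293.15 / 16 * 0.258172 = 5052

5052 kW


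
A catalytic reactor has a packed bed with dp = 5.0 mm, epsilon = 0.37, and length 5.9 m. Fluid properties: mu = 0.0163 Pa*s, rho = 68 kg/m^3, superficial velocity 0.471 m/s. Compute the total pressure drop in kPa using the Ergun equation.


dp = 5.0 mm = 0.005 m
Viscous term = 150*0.0163*0.471*(1-0.37)^2 / (0.005^2*0.37^3) = 360941
Inertial term = 1.75*68*0.471^2*(1-0.37) / (0.005*0.37^3) = 65668.1
dP/L = 360941 + 65668.1 = 426609 Pa/m
dP = 426609 * 5.9 / 1000 = 2517 kPa

2517 kPa


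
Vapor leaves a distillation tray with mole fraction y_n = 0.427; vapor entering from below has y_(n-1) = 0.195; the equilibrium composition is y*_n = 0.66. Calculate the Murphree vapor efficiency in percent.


Murphree vapor efficiency: EMV = (y_n - y_(n-1)) / (y*_n - y_(n-1)) * 100
EMV = (0.427 - 0.195) / (0.66 - 0.195) * 100 = 0.232 / 0.465 * 100 = 49.89

49.89 %


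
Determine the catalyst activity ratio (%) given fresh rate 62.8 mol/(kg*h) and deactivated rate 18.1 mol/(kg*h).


Activity (%) = (rate_used / rate_fresh) * 100
rate_used = 18.1, rate_fresh = 62.8
= (18.1 / 62.8) * 100
= 0.2882 * 100 = 28.82

28.82 %


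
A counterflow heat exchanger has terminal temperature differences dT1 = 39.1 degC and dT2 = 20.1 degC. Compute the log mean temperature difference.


LMTD = (dT1 - dT2) / ln(dT1/dT2)
= (39.1 - 20.1) / ln(39.1 / 20.1) = 19 / 0.665403 = 28.55

28.55 degC


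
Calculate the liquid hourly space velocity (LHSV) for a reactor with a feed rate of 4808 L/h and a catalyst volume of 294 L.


LHSV = volumetric feed rate / catalyst volume
= 4808 L/h / 294 L
= 16.35 h^-1

16.35 h^-1


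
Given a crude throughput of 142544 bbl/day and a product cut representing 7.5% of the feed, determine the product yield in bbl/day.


Crude throughput = 142544 bbl/day
Fraction yield = 7.5%
yield = throughput * fraction / 100
yield = 142544 * 7.5 / 100 = 10690.8

10690.8 bbl/day


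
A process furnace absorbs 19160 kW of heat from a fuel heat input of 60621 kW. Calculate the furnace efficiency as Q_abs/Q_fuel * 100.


Furnace efficiency = Q_absorbed / Q_fuel * 100
= 19160 / 60621 * 100 = 31.61

31.61 %


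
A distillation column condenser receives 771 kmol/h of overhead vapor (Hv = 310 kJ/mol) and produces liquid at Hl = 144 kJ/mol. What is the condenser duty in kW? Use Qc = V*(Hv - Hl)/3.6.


Qc = 771 * (310 - 144) / 3.6 = 771 * 166 / 3.6 = 35550

35550 kW


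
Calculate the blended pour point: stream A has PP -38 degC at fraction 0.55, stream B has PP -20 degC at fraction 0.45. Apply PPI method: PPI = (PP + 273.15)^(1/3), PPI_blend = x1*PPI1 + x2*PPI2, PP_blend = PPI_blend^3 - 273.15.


PPI_1 = (-38 + 273.15)^(1/3) = 6.172318
PPI_2 = (-20 + 273.15)^(1/3) = 6.325953
PPI_blend = 0.55 * 6.172318 + 0.45 * 6.325953 = 6.241454
PP_blend = 6.241454^3 - 273.15 = 243.1405 - 273.15 = -30.01

-30.01 degC


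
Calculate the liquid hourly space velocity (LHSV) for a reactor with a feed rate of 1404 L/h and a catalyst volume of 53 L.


LHSV = volumetric feed rate / catalyst volume
= 1404 L/h / 53 L
= 26.49 h^-1

26.49 h^-1


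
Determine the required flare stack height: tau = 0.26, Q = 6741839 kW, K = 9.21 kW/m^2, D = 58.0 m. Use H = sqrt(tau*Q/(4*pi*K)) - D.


tau*Q/(4*pi*K) = 0.26 * 6741839 / (4 * pi * 9.21) = 15145.5
sqrt(15145.5) = 123.067
H = 123.067 - 58.0 = 65.07

65.07 m


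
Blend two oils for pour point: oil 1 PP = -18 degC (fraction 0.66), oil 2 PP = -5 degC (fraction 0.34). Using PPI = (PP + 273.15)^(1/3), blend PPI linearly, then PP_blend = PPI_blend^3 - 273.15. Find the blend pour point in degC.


PPI_1 = (-18 + 273.15)^(1/3) = 6.342569
PPI_2 = (-5 + 273.15)^(1/3) = 6.448508
PPI_blend = 0.66 * 6.342569 + 0.34 * 6.448508 = 6.378588
PP_blend = 6.378588^3 - 273.15 = 259.5217 - 273.15 = -13.63

-13.63 degC


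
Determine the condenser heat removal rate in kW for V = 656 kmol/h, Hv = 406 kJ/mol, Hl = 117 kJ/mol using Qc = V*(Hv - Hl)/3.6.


Qc = 656 * (406 - 117) / 3.6 = 656 * 289 / 3.6 = 52660

52660 kW


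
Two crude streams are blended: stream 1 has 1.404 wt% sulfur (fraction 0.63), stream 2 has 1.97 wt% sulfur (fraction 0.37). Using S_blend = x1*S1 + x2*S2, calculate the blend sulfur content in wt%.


Linear sulfur blending: S_blend = x1*S1 + x2*S2
Contribution 1: 0.63 * 1.404 = 0.88452 wt%
Contribution 2: 0.37 * 1.97 = 0.7289 wt%
S_blend = 0.88452 + 0.7289 = 1.61342

1.61342 wt%


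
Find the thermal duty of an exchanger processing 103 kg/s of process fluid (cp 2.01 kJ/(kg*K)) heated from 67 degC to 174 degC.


Q = m_dot * cp * delta_T
delta_T = 174 - 67 = 107 K
Q = 103 * 2.01 * 107
= 207.03 * 107
= 22152.21 kW

22152.21 kW


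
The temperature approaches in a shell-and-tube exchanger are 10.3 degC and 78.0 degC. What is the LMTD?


LMTD = (dT1 - dT2) / ln(dT1/dT2)
= (10.3 - 78.0) / ln(10.3 / 78.0) = -67.7 / -2.02456 = 33.44

33.44 degC


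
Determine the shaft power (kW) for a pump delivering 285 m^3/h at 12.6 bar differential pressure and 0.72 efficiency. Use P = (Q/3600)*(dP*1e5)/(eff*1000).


Q = 285 / 3600 = 0.0791667 m^3/s
P = 0.0791667 * (12.6 * 1e5) / 0.72 / 1000 = 138.5

138.5 kW


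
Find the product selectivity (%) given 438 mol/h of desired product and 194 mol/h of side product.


Selectivity = desired / (desired + undesired) * 100
Total products = 438 + 194 = 632 mol/h
S = 438 / 632 * 100
= 0.6930 * 100
= 69.30 %

69.30 %


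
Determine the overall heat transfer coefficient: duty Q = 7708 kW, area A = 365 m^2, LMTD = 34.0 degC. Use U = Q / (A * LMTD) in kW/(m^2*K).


From Q = U*A*LMTD, U = Q / (A * LMTD)
U = 7708 / (365 * 34.0) = 7708 / 12410 = 0.6211

0.6211 kW/(m^2*K)


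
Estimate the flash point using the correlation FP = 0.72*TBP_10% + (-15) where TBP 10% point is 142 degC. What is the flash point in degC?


FP = 0.72 * 142 + (-15) = 87.24

87.24 degC


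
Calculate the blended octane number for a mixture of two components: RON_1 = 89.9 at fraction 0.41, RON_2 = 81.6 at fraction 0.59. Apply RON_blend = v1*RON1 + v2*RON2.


Linear blending: RON_blend = sum(vi * RONi)
Contribution 1: 0.41 * 89.9 = 36.859
Contribution 2: 0.59 * 81.6 = 48.144
RON_blend = 36.859 + 48.144 = 85.003

85.003


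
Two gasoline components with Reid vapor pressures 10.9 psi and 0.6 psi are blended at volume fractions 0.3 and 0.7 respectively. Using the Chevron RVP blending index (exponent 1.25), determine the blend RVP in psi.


Chevron index: RVP_blend = (sum xi*RVPi^1.25)^(1/1.25)
RVP^1.25 terms: 0.3 * 10.9^1.25 + 0.7 * 0.6^1.25 = 6.31126
RVP_blend = 6.31126^(1/1.25) = 4.366

4.366 psi


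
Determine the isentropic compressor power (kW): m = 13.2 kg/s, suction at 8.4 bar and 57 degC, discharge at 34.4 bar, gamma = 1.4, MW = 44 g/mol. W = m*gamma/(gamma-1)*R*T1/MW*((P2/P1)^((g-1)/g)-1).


Isentropic work: W = m*(gamma/(gamma-1))*(R*T1/MW)*((P2/P1)^((gamma-1)/gamma) - 1)
T1 = 57 + 273.15 = 330.15 K
Pressure ratio = 34.4 / 8.4 = 4.09524
Exponent = (1.4 - 1)/1.4 = 0.285714
(P2/P1)^exp - 1 = 4.09524^0.285714 - 1 = 0.496018
W = 13.2 * 1.4 / 0.4 * 8.314 * 330.15 / 44 * 0.496018 = 1430

1430 kW


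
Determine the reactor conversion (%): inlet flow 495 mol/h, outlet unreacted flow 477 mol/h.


X = (F_in - F_out) / F_in * 100
Moles reacted = 495 - 477 = 18
X = 18 / 495 * 100
= 0.03636 * 100
= 3.636 %

3.636 %


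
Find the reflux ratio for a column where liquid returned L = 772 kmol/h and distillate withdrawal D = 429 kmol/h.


Reflux ratio definition: R = L / D (liquid returned / distillate withdrawn)
L = 772 kmol/h, D = 429 kmol/h
R = 772 / 429 = 1.800

1.800


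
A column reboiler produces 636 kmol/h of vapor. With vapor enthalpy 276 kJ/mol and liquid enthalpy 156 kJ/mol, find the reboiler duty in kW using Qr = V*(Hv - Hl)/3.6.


Qr = 636 * (276 - 156) / 3.6 = 636 * 120 / 3.6 = 21200

21200 kW


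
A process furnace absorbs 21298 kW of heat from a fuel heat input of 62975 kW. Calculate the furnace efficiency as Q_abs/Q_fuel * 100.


Furnace efficiency = Q_absorbed / Q_fuel * 100
= 21298 / 62975 * 100 = 33.82

33.82 %


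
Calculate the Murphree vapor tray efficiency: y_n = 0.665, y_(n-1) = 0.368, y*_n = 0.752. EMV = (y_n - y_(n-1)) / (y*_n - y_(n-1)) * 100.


Murphree vapor efficiency: EMV = (y_n - y_(n-1)) / (y*_n - y_(n-1)) * 100
EMV = (0.665 - 0.368) / (0.752 - 0.368) * 100 = 0.297 / 0.384 * 100 = 77.34

77.34 %


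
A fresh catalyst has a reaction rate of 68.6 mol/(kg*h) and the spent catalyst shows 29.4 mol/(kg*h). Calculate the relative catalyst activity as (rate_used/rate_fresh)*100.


Activity (%) = (rate_used / rate_fresh) * 100
rate_used = 29.4, rate_fresh = 68.6
= (29.4 / 68.6) * 100
= 0.4286 * 100 = 42.86

42.86 %


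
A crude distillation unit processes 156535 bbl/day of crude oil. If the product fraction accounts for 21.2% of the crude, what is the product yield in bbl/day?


Crude throughput = 156535 bbl/day
Fraction yield = 21.2%
yield = throughput * fraction / 100
yield = 156535 * 21.2 / 100 = 33185.42

33185.42 bbl/day


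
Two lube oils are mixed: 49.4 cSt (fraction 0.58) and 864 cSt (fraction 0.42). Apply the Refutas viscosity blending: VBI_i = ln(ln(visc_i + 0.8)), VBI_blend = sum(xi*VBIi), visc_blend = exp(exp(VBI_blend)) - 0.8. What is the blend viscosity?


Refutas method: VBN_i = 14.534*ln(ln(visc_i + 0.8)) + 10.975, blended linearly by mass fraction; since VBN is linear in VBI_i = ln(ln(visc_i + 0.8)) and the fractions sum to 1, blend VBI directly: visc = exp(exp(VBI_blend)) - 0.8
VBI_1 = ln(ln(49.4 + 0.8)) = 1.36507
VBI_2 = ln(ln(864 + 0.8)) = 1.91139
VBI_blend = 0.58 * 1.36507 + 0.42 * 1.91139 = 1.59452
visc_blend = exp(exp(1.59452)) - 0.8 = 137.0

137.0 cSt


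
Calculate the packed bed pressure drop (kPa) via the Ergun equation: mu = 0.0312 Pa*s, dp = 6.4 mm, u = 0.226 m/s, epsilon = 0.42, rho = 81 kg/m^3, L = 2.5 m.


dp = 6.4 mm = 0.0064 m
Viscous term = 150*0.0312*0.226*(1-0.42)^2 / (0.0064^2*0.42^3) = 117247
Inertial term = 1.75*81*0.226^2*(1-0.42) / (0.0064*0.42^3) = 8856.05
dP/L = 117247 + 8856.05 = 126103 Pa/m
dP = 126103 * 2.5 / 1000 = 315.3 kPa

315.3 kPa


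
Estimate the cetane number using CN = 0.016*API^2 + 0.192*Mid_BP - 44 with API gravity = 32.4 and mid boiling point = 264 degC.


CN = 0.016 * 32.4^2 + 0.192 * 264 - 44
CN = 16.79616 + 50.688 - 44 = 23.48416

23.48416


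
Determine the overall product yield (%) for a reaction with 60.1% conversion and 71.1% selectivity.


Overall yield = conversion (%) * selectivity (%) / 100
Conversion = 60.1%, Selectivity = 71.1%
Y = 60.1 * 71.1 / 100
= 42.7311 %

42.7311 %


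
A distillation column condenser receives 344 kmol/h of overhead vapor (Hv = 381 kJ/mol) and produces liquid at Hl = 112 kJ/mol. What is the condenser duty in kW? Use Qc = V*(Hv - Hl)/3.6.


Qc = 344 * (381 - 112) / 3.6 = 344 * 269 / 3.6 = 25700

25700 kW


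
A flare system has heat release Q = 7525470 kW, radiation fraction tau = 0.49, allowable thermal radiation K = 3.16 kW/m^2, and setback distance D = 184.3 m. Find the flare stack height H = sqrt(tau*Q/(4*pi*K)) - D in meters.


tau*Q/(4*pi*K) = 0.49 * 7525470 / (4 * pi * 3.16) = 92860.9
sqrt(92860.9) = 304.731
H = 304.731 - 184.3 = 120.4

120.4 m


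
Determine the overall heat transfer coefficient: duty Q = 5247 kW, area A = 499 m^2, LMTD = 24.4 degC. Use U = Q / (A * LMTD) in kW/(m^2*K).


From Q = U*A*LMTD, U = Q / (A * LMTD)
U = 5247 / (499 * 24.4) = 5247 / 12175.6 = 0.4309

0.4309 kW/(m^2*K)


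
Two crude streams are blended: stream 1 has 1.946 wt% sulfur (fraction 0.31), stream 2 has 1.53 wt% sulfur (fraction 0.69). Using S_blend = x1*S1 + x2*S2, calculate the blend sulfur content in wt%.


Linear sulfur blending: S_blend = x1*S1 + x2*S2
Contribution 1: 0.31 * 1.946 = 0.60326 wt%
Contribution 2: 0.69 * 1.53 = 1.0557 wt%
S_blend = 0.60326 + 1.0557 = 1.65896

1.65896 wt%


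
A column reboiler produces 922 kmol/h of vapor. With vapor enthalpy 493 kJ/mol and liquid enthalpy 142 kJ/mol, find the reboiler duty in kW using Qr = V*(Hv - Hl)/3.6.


Qr = 922 * (493 - 142) / 3.6 = 922 * 351 / 3.6 = 89900

89900 kW


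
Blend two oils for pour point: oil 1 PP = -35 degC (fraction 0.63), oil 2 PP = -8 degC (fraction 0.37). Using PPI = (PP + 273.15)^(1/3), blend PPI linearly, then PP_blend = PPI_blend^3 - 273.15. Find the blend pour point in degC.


PPI_1 = (-35 + 273.15)^(1/3) = 6.198456
PPI_2 = (-8 + 273.15)^(1/3) = 6.42437
PPI_blend = 0.63 * 6.198456 + 0.37 * 6.42437 = 6.282044
PP_blend = 6.282044^3 - 273.15 = 247.9151 - 273.15 = -25.23

-25.23 degC


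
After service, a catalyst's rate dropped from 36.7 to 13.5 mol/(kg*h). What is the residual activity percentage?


Activity (%) = (rate_used / rate_fresh) * 100
rate_used = 13.5, rate_fresh = 36.7
= (13.5 / 36.7) * 100
= 0.3678 * 100 = 36.78

36.78 %


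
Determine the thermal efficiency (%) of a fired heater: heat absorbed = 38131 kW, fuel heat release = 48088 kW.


Furnace efficiency = Q_absorbed / Q_fuel * 100
= 38131 / 48088 * 100 = 79.29

79.29 %


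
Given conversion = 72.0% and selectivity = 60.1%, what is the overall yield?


Overall yield = conversion (%) * selectivity (%) / 100
Conversion = 72.0%, Selectivity = 60.1%
Y = 72.0 * 60.1 / 100
= 43.272 %

43.272 %


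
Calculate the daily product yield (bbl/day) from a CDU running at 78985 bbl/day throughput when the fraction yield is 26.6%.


Crude throughput = 78985 bbl/day
Fraction yield = 26.6%
yield = throughput * fraction / 100
yield = 78985 * 26.6 / 100 = 21010.01

21010.01 bbl/day


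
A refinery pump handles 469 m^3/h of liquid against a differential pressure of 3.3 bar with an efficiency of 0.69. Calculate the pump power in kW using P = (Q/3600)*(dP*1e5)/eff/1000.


Q = 469 / 3600 = 0.130278 m^3/s
P = 0.130278 * (3.3 * 1e5) / 0.69 / 1000 = 62.31

62.31 kW


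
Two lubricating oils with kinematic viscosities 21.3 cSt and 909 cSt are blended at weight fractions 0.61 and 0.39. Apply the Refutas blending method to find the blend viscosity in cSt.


Refutas method: VBN_i = 14.534*ln(ln(visc_i + 0.8)) + 10.975, blended linearly by mass fraction; since VBN is linear in VBI_i = ln(ln(visc_i + 0.8)) and the fractions sum to 1, blend VBI directly: visc = exp(exp(VBI_blend)) - 0.8
VBI_1 = ln(ln(21.3 + 0.8)) = 1.12997
VBI_2 = ln(ln(909 + 0.8)) = 1.91887
VBI_blend = 0.61 * 1.12997 + 0.39 * 1.91887 = 1.43764
visc_blend = exp(exp(1.43764)) - 0.8 = 66.61

66.61 cSt


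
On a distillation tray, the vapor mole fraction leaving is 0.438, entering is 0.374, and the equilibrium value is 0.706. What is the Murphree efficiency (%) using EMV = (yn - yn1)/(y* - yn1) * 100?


Murphree vapor efficiency: EMV = (y_n - y_(n-1)) / (y*_n - y_(n-1)) * 100
EMV = (0.438 - 0.374) / (0.706 - 0.374) * 100 = 0.064 / 0.332 * 100 = 19.28

19.28 %


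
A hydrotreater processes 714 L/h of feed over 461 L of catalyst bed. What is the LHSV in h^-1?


LHSV = volumetric feed rate / catalyst volume
= 714 L/h / 461 L
= 1.549 h^-1

1.549 h^-1


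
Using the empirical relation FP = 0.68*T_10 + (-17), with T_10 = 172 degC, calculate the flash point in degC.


FP = 0.68 * 172 + (-17) = 99.96

99.96 degC


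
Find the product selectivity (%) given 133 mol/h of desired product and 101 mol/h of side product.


Selectivity = desired / (desired + undesired) * 100
Total products = 133 + 101 = 234 mol/h
S = 133 / 234 * 100
= 0.5684 * 100
= 56.84 %

56.84 %


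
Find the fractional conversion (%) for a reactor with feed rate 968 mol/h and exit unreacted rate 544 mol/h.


X = (F_in - F_out) / F_in * 100
Moles reacted = 968 - 544 = 424
X = 424 / 968 * 100
= 0.4380 * 100
= 43.80 %

43.80 %


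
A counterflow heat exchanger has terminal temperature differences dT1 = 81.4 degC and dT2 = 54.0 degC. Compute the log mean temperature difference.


LMTD = (dT1 - dT2) / ln(dT1/dT2)
= (81.4 - 54.0) / ln(81.4 / 54.0) = 27.4 / 0.410391 = 66.77

66.77 degC


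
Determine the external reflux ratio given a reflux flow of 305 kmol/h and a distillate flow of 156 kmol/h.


Reflux ratio definition: R = L / D (liquid returned / distillate withdrawn)
L = 305 kmol/h, D = 156 kmol/h
R = 305 / 156 = 1.955

1.955


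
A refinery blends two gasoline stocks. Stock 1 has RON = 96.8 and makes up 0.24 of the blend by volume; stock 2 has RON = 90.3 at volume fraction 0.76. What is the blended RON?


Linear blending: RON_blend = sum(vi * RONi)
Contribution 1: 0.24 * 96.8 = 23.232
Contribution 2: 0.76 * 90.3 = 68.628
RON_blend = 23.232 + 68.628 = 91.86

91.86


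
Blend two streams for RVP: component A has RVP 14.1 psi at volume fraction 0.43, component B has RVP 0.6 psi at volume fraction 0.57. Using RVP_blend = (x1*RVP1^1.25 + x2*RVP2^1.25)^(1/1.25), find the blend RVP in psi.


Chevron index: RVP_blend = (sum xi*RVPi^1.25)^(1/1.25)
RVP^1.25 terms: 0.43 * 14.1^1.25 + 0.57 * 0.6^1.25 = 12.0498
RVP_blend = 12.0498^(1/1.25) = 7.325

7.325 psi


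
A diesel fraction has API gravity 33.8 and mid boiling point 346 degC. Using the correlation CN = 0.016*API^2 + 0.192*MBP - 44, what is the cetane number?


CN = 0.016 * 33.8^2 + 0.192 * 346 - 44
CN = 18.27904 + 66.432 - 44 = 40.71104

40.71104


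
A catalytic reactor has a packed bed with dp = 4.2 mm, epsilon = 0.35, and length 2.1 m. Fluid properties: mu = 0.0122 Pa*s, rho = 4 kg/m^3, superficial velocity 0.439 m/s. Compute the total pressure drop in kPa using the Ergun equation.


dp = 4.2 mm = 0.0042 m
Viscous term = 150*0.0122*0.439*(1-0.35)^2 / (0.0042^2*0.35^3) = 448786
Inertial term = 1.75*4*0.439^2*(1-0.35) / (0.0042*0.35^3) = 4869.53
dP/L = 448786 + 4869.53 = 453656 Pa/m
dP = 453656 * 2.1 / 1000 = 952.7 kPa

952.7 kPa


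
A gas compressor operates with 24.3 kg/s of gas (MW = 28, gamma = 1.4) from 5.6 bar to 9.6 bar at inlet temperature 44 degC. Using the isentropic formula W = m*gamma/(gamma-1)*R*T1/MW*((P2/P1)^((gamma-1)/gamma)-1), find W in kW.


Isentropic work: W = m*(gamma/(gamma-1))*(R*T1/MW)*((P2/P1)^((gamma-1)/gamma) - 1)
T1 = 44 + 273.15 = 317.15 K
Pressure ratio = 9.6 / 5.6 = 1.71429
Exponent = (1.4 - 1)/1.4 = 0.285714
(P2/P1)^exp - 1 = 1.71429^0.285714 - 1 = 0.16649
W = 24.3 * 1.4 / 0.4 * 8.314 * 317.15 / 28 * 0.16649 = 1333

1333 kW


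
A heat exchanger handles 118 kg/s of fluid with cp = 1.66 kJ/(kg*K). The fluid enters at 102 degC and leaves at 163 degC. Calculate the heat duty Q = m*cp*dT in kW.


Q = m_dot * cp * delta_T
delta_T = 163 - 102 = 61 K
Q = 118 * 1.66 * 61
= 195.88 * 61
= 11948.68 kW

11948.68 kW


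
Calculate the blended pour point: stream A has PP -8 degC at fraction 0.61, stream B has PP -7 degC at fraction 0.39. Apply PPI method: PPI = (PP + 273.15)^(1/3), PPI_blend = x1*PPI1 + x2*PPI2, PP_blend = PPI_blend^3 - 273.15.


PPI_1 = (-8 + 273.15)^(1/3) = 6.42437
PPI_2 = (-7 + 273.15)^(1/3) = 6.432436
PPI_blend = 0.61 * 6.42437 + 0.39 * 6.432436 = 6.427516
PP_blend = 6.427516^3 - 273.15 = 265.5397 - 273.15 = -7.61

-7.61 degC


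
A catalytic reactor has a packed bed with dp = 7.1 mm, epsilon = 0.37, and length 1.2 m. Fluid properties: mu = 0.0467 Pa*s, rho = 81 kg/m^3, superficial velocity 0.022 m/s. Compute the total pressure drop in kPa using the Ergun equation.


dp = 7.1 mm = 0.0071 m
Viscous term = 150*0.0467*0.022*(1-0.37)^2 / (0.0071^2*0.37^3) = 23954.7
Inertial term = 1.75*81*0.022^2*(1-0.37) / (0.0071*0.37^3) = 120.184
dP/L = 23954.7 + 120.184 = 24074.9 Pa/m
dP = 24074.9 * 1.2 / 1000 = 28.89 kPa

28.89 kPa


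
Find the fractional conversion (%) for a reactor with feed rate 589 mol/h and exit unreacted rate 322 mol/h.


X = (F_in - F_out) / F_in * 100
Moles reacted = 589 - 322 = 267
X = 267 / 589 * 100
= 0.4533 * 100
= 45.33 %

45.33 %


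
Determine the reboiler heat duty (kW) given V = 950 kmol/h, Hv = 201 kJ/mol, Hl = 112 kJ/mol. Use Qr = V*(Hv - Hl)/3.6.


Qr = 950 * (201 - 112) / 3.6 = 950 * 89 / 3.6 = 23490

23490 kW


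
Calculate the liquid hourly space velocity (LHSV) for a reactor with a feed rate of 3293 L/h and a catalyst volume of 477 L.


LHSV = volumetric feed rate / catalyst volume
= 3293 L/h / 477 L
= 6.904 h^-1

6.904 h^-1


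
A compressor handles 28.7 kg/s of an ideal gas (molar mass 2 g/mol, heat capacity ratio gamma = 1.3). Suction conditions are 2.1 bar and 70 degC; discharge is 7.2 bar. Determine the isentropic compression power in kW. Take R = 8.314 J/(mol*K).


Isentropic work: W = m*(gamma/(gamma-1))*(R*T1/MW)*((P2/P1)^((gamma-1)/gamma) - 1)
T1 = 70 + 273.15 = 343.15 K
Pressure ratio = 7.2 / 2.1 = 3.42857
Exponent = (1.3 - 1)/1.3 = 0.230769
(P2/P1)^exp - 1 = 3.42857^0.230769 - 1 = 0.328885
W = 28.7 * 1.3 / 0.3 * 8.314 * 343.15 / 2 * 0.328885 = 58350

58350 kW


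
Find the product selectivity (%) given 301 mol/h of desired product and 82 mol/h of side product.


Selectivity = desired / (desired + undesired) * 100
Total products = 301 + 82 = 383 mol/h
S = 301 / 383 * 100
= 0.7859 * 100
= 78.59 %

78.59 %


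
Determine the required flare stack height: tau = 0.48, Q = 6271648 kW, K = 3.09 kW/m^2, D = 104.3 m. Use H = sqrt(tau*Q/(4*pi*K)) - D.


tau*Q/(4*pi*K) = 0.48 * 6271648 / (4 * pi * 3.09) = 77527.3
sqrt(77527.3) = 278.437
H = 278.437 - 104.3 = 174.1

174.1 m


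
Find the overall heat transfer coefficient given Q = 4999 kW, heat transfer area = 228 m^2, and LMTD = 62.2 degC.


From Q = U*A*LMTD, U = Q / (A * LMTD)
U = 4999 / (228 * 62.2) = 4999 / 14181.6 = 0.3525

0.3525 kW/(m^2*K)


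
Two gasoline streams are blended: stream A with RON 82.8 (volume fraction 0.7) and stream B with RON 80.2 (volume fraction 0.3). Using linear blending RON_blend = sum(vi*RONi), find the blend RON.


Linear blending: RON_blend = sum(vi * RONi)
Contribution 1: 0.7 * 82.8 = 57.96
Contribution 2: 0.3 * 80.2 = 24.06
RON_blend = 57.96 + 24.06 = 82.02

82.02


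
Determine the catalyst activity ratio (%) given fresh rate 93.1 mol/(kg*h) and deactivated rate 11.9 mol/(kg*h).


Activity (%) = (rate_used / rate_fresh) * 100
rate_used = 11.9, rate_fresh = 93.1
= (11.9 / 93.1) * 100
= 0.1278 * 100 = 12.78

12.78 %


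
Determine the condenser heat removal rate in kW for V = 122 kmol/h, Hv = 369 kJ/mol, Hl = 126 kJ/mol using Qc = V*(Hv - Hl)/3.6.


Qc = 122 * (369 - 126) / 3.6 = 122 * 243 / 3.6 = 8235

8235 kW


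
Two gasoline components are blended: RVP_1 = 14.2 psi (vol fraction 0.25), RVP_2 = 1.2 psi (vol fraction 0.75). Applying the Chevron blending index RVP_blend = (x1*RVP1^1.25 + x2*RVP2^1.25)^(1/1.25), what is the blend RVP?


Chevron index: RVP_blend = (sum xi*RVPi^1.25)^(1/1.25)
RVP^1.25 terms: 0.25 * 14.2^1.25 + 0.75 * 1.2^1.25 = 7.83326
RVP_blend = 7.83326^(1/1.25) = 5.190

5.190 psi


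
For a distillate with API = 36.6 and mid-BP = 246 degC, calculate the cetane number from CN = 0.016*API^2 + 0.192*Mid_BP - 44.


CN = 0.016 * 36.6^2 + 0.192 * 246 - 44
CN = 21.43296 + 47.232 - 44 = 24.66496

24.66496


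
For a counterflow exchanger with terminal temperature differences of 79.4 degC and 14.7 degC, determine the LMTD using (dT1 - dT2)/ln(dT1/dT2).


LMTD = (dT1 - dT2) / ln(dT1/dT2)
= (79.4 - 14.7) / ln(79.4 / 14.7) = 64.7 / 1.68665 = 38.36

38.36 degC


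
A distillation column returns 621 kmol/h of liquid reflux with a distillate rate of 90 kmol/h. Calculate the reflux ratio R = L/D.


Reflux ratio definition: R = L / D (liquid returned / distillate withdrawn)
L = 621 kmol/h, D = 90 kmol/h
R = 621 / 90 = 6.900

6.900


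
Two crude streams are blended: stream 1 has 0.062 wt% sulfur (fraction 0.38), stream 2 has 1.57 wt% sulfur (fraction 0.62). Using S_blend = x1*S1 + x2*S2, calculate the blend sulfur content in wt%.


Linear sulfur blending: S_blend = x1*S1 + x2*S2
Contribution 1: 0.38 * 0.062 = 0.02356 wt%
Contribution 2: 0.62 * 1.57 = 0.9734 wt%
S_blend = 0.02356 + 0.9734 = 0.99696

0.99696 wt%


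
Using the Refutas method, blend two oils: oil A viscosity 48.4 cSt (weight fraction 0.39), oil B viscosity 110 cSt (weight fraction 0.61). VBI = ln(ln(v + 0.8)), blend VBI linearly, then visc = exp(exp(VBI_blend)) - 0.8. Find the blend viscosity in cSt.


Refutas method: VBN_i = 14.534*ln(ln(visc_i + 0.8)) + 10.975, blended linearly by mass fraction; since VBN is linear in VBI_i = ln(ln(visc_i + 0.8)) and the fractions sum to 1, blend VBI directly: visc = exp(exp(VBI_blend)) - 0.8
VBI_1 = ln(ln(48.4 + 0.8)) = 1.35992
VBI_2 = ln(ln(110 + 0.8)) = 1.54921
VBI_blend = 0.39 * 1.35992 + 0.61 * 1.54921 = 1.47539
visc_blend = exp(exp(1.47539)) - 0.8 = 78.46

78.46 cSt


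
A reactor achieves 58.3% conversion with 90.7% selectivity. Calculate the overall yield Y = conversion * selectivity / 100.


Overall yield = conversion (%) * selectivity (%) / 100
Conversion = 58.3%, Selectivity = 90.7%
Y = 58.3 * 90.7 / 100
= 52.8781 %

52.8781 %


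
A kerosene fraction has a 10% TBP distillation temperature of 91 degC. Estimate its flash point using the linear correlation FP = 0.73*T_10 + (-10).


FP = 0.73 * 91 + (-10) = 56.43

56.43 degC


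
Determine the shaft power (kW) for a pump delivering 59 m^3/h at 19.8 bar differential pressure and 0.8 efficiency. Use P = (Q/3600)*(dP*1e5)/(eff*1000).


Q = 59 / 3600 = 0.0163889 m^3/s
P = 0.0163889 * (19.8 * 1e5) / 0.8 / 1000 = 40.56

40.56 kW


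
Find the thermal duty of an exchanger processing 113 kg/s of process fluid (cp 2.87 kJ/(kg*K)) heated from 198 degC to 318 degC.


Q = m_dot * cp * delta_T
delta_T = 318 - 198 = 120 K
Q = 113 * 2.87 * 120
= 324.31 * 120
= 38917.2 kW

38917.2 kW


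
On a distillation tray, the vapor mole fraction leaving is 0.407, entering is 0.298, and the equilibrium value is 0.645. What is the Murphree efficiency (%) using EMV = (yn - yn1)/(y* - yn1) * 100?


Murphree vapor efficiency: EMV = (y_n - y_(n-1)) / (y*_n - y_(n-1)) * 100
EMV = (0.407 - 0.298) / (0.645 - 0.298) * 100 = 0.109 / 0.347 * 100 = 31.41

31.41 %


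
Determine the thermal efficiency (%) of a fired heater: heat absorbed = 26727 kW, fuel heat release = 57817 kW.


Furnace efficiency = Q_absorbed / Q_fuel * 100
= 26727 / 57817 * 100 = 46.23

46.23 %


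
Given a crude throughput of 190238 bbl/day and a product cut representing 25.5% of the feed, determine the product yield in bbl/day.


Crude throughput = 190238 bbl/day
Fraction yield = 25.5%
yield = throughput * fraction / 100
yield = 190238 * 25.5 / 100 = 48510.69

48510.69 bbl/day


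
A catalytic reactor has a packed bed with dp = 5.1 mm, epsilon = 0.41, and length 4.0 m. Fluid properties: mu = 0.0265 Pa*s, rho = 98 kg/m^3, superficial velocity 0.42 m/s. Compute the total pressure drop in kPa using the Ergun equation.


dp = 5.1 mm = 0.0051 m
Viscous term = 150*0.0265*0.42*(1-0.41)^2 / (0.0051^2*0.41^3) = 324189
Inertial term = 1.75*98*0.42^2*(1-0.41) / (0.0051*0.41^3) = 50780
dP/L = 324189 + 50780 = 374969 Pa/m
dP = 374969 * 4.0 / 1000 = 1500 kPa

1500 kPa


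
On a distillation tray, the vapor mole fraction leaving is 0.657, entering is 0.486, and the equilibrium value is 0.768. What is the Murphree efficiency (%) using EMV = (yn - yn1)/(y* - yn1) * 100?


Murphree vapor efficiency: EMV = (y_n - y_(n-1)) / (y*_n - y_(n-1)) * 100
EMV = (0.657 - 0.486) / (0.768 - 0.486) * 100 = 0.171 / 0.282 * 100 = 60.64

60.64 %


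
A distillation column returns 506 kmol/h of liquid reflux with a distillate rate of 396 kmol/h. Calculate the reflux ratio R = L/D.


Reflux ratio definition: R = L / D (liquid returned / distillate withdrawn)
L = 506 kmol/h, D = 396 kmol/h
R = 506 / 396 = 1.278

1.278


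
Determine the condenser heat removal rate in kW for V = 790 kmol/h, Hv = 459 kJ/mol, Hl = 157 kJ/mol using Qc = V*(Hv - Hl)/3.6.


Qc = 790 * (459 - 157) / 3.6 = 790 * 302 / 3.6 = 66270

66270 kW


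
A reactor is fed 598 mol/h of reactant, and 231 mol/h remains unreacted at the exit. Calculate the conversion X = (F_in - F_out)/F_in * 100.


X = (F_in - F_out) / F_in * 100
Moles reacted = 598 - 231 = 367
X = 367 / 598 * 100
= 0.6137 * 100
= 61.37 %

61.37 %


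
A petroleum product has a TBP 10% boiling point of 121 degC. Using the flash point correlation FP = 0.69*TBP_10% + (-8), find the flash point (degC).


FP = 0.69 * 121 + (-8) = 75.49

75.49 degC


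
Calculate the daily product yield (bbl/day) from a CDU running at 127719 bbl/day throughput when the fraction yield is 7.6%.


Crude throughput = 127719 bbl/day
Fraction yield = 7.6%
yield = throughput * fraction / 100
yield = 127719 * 7.6 / 100 = 9706.644

9706.644 bbl/day


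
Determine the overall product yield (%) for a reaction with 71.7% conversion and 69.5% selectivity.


Overall yield = conversion (%) * selectivity (%) / 100
Conversion = 71.7%, Selectivity = 69.5%
Y = 71.7 * 69.5 / 100
= 49.8315 %

49.8315 %


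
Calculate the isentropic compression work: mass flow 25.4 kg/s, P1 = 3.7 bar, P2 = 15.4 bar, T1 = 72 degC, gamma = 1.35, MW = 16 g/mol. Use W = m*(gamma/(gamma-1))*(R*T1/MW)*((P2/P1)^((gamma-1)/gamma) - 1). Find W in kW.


Isentropic work: W = m*(gamma/(gamma-1))*(R*T1/MW)*((P2/P1)^((gamma-1)/gamma) - 1)
T1 = 72 + 273.15 = 345.15 K
Pressure ratio = 15.4 / 3.7 = 4.16216
Exponent = (1.35 - 1)/1.35 = 0.259259
(P2/P1)^exp - 1 = 4.16216^0.259259 - 1 = 0.447318
W = 25.4 * 1.35 / 0.35 * 8.314 * 345.15 / 16 * 0.447318 = 7860

7860 kW


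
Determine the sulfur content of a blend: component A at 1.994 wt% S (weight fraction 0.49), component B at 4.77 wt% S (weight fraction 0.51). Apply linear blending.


Linear sulfur blending: S_blend = x1*S1 + x2*S2
Contribution 1: 0.49 * 1.994 = 0.97706 wt%
Contribution 2: 0.51 * 4.77 = 2.4327 wt%
S_blend = 0.97706 + 2.4327 = 3.40976

3.40976 wt%


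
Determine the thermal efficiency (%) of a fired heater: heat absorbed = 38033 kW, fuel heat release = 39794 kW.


Furnace efficiency = Q_absorbed / Q_fuel * 100
= 38033 / 39794 * 100 = 95.57

95.57 %


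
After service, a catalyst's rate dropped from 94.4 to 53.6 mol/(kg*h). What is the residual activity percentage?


Activity (%) = (rate_used / rate_fresh) * 100
rate_used = 53.6, rate_fresh = 94.4
= (53.6 / 94.4) * 100
= 0.5678 * 100 = 56.78

56.78 %


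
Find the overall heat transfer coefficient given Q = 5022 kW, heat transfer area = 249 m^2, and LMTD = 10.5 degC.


From Q = U*A*LMTD, U = Q / (A * LMTD)
U = 5022 / (249 * 10.5) = 5022 / 2614.5 = 1.921

1.921 kW/(m^2*K)


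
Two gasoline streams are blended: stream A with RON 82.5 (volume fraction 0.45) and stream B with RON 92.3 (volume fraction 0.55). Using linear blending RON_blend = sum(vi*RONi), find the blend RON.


Linear blending: RON_blend = sum(vi * RONi)
Contribution 1: 0.45 * 82.5 = 37.125
Contribution 2: 0.55 * 92.3 = 50.765
RON_blend = 37.125 + 50.765 = 87.89

87.89


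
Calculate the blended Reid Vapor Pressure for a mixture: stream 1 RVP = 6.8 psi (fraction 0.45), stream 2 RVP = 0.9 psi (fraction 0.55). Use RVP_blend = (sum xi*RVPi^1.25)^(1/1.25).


Chevron index: RVP_blend = (sum xi*RVPi^1.25)^(1/1.25)
RVP^1.25 terms: 0.45 * 6.8^1.25 + 0.55 * 0.9^1.25 = 5.42352
RVP_blend = 5.42352^(1/1.25) = 3.867

3.867 psi


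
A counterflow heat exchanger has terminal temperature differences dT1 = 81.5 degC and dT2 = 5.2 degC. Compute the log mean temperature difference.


LMTD = (dT1 - dT2) / ln(dT1/dT2)
= (81.5 - 5.2) / ln(81.5 / 5.2) = 76.3 / 2.75194 = 27.73

27.73 degC


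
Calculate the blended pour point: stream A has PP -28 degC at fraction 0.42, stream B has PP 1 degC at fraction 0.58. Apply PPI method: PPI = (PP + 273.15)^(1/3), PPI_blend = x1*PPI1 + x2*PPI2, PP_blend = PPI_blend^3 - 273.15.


PPI_1 = (-28 + 273.15)^(1/3) = 6.258601
PPI_2 = (1 + 273.15)^(1/3) = 6.49625
PPI_blend = 0.42 * 6.258601 + 0.58 * 6.49625 = 6.396437
PP_blend = 6.396437^3 - 273.15 = 261.7064 - 273.15 = -11.44

-11.44 degC


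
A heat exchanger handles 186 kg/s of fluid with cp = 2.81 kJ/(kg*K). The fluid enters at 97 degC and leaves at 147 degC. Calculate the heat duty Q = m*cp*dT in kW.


Q = m_dot * cp * delta_T
delta_T = 147 - 97 = 50 K
Q = 186 * 2.81 * 50
= 522.66 * 50
= 26133 kW

26133 kW
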